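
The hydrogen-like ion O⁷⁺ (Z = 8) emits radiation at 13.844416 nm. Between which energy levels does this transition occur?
n = 11 → n = 3

First, find the photon energy from the wavelength (hc = 1239.84 eV·nm):
E = hc/λ = 1239.84 eV·nm / 13.844416 nm = 89.555240 eV

The energy levels of O⁷⁺ satisfy E_n = -13.6057 × 8² / n² eV, so an emission n_i → n_f releases
ΔE = 13.6057 × 8² × (1/n_f² − 1/n_i²) eV.

Setting ΔE equal to the photon energy:
1/n_f² − 1/n_i² = 89.555240 / (13.6057 × 8²) = 0.10284665

Since 1/n_i² must be positive, we need 1/n_f² > 0.10284665, i.e. n_f ≤ 3. For each allowed n_f, solve n_i = (1/n_f² − 0.10284665)^(−1/2) and check whether it is a whole number:
  n_f = 1: 1/n_i² = 1.00000000 − 0.10284665 = 0.89715335 → n_i = 1.056  (not an integer) ✗
  n_f = 2: 1/n_i² = 0.25000000 − 0.10284665 = 0.14715335 → n_i = 2.607  (not an integer) ✗
  n_f = 3: 1/n_i² = 0.11111111 − 0.10284665 = 0.00826446 → n_i = 11.000  → integer, n_i = 11 ✓

Only n_f = 3 gives an integer upper level, n_i = 11.

The transition is from n = 11 to n = 3 (emission).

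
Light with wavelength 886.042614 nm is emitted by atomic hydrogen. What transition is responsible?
n = 11 → n = 3

First, find the photon energy from the wavelength (hc = 1239.84 eV·nm):
E = hc/λ = 1239.84 eV·nm / 886.042614 nm = 1.3993006 eV

The energy levels of hydrogen satisfy E_n = -13.6057 / n² eV, so an emission n_i → n_f releases
ΔE = 13.6057 × (1/n_f² − 1/n_i²) eV.

Setting ΔE equal to the photon energy:
1/n_f² − 1/n_i² = 1.3993006 / 13.6057 = 0.10284665

Since 1/n_i² must be positive, we need 1/n_f² > 0.10284665, i.e. n_f ≤ 3. For each allowed n_f, solve n_i = (1/n_f² − 0.10284665)^(−1/2) and check whether it is a whole number:
  n_f = 1: 1/n_i² = 1.00000000 − 0.10284665 = 0.89715335 → n_i = 1.056  (not an integer) ✗
  n_f = 2: 1/n_i² = 0.25000000 − 0.10284665 = 0.14715335 → n_i = 2.607  (not an integer) ✗
  n_f = 3: 1/n_i² = 0.11111111 − 0.10284665 = 0.00826446 → n_i = 11.000  → integer, n_i = 11 ✓

Only n_f = 3 gives an integer upper level, n_i = 11.

The transition is from n = 11 to n = 3 (emission).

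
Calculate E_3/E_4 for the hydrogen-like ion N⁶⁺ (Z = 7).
1.77778

Using E_n = -13.6057 Z² / n² eV with Z = 7:

E_3 = -13.6057 × 7² / 3² = -666.6793 / 9 = -74.07547777778 eV
E_4 = -13.6057 × 7² / 4² = -666.6793 / 16 = -41.66745625000 eV

The ratio is:
E_3/E_4 = (-74.07547777778) / (-41.66745625000)
E_3/E_4 = (-666.6793/9) / (-666.6793/16)
E_3/E_4 = 16/9
E_3/E_4 = 1.77778
(Note: the Z² factors cancel in the ratio.)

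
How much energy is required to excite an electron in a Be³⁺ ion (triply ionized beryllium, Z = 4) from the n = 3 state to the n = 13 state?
22.89980 eV

The energy levels of a hydrogen-like atom are E_n = -13.6057 Z² eV / n².

Energy at n = 3: E_3 = -13.6057 × 4² / 3² = -24.18791111 eV
Energy at n = 13: E_13 = -13.6057 × 4² / 13² = -1.28811361 eV

The excitation energy is the difference:
ΔE = E_13 - E_3
ΔE = -1.28811361 - (-24.18791111)
ΔE = 22.89980 eV

Since this is positive, energy must be absorbed (photon absorption).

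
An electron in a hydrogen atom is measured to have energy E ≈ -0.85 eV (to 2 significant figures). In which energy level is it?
n = 4

The exact energy levels follow E_n = -13.6057 eV / n².

The measured value (-0.85 eV) is reported to only 2 significant figures, so we must test candidate n values and see which one matches to that precision.

Candidate energies:
  n = 2:  E = -13.6057/2² = -3.40143 eV
  n = 3:  E = -13.6057/3² = -1.51174 eV
  n = 4:  E = -13.6057/4² = -0.85036 eV  ← matches
  n = 5:  E = -13.6057/5² = -0.54423 eV
  n = 6:  E = -13.6057/6² = -0.37794 eV

Checking against the measurement of -0.85 eV (2 sig figs), only n = 4 agrees:
E_4 = -0.85036 eV, which rounds to -0.85 eV ✓

Therefore n = 4.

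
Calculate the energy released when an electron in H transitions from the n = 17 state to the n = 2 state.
3.3543 eV

The energy levels are E_n = -13.6057 eV / n².

Energy at n = 17: E_17 = -13.6057 / 17² = -0.0470785 eV
Energy at n = 2: E_2 = -13.6057 / 2² = -3.4014250 eV

For emission (electron falling to lower state), the photon energy is:
E_photon = E_17 - E_2 = |-0.0470785 - (-3.4014250)|
E_photon = 3.3543 eV

This energy is carried away by the emitted photon.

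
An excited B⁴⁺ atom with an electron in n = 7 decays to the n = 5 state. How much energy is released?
6.66 eV

The energy levels are E_n = -13.6057 Z² eV / n².

Energy at n = 7: E_7 = -13.6057 × 5² / 7² = -6.94168 eV
Energy at n = 5: E_5 = -13.6057 × 5² / 5² = -13.60570 eV

For emission (electron falling to lower state), the photon energy is:
E_photon = E_7 - E_5 = |-6.94168 - (-13.60570)|
E_photon = 6.66 eV

This energy is carried away by the emitted photon.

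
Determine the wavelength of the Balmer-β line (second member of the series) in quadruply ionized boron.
19.4403 nm

The lines of a series are numbered from the longest wavelength (smallest ΔE) outward; the second line is the transition from n = n_f + 2 to n_f.
The Balmer series has all transitions ending at n_f = 2.

For B⁴⁺ (Z = 5), the second line (β-line) is the jump from n = 4 to n = 2:
E_4 = -13.6057 × 5² / 4² = -21.258906 eV
E_2 = -13.6057 × 5² / 2² = -85.035625 eV
ΔE = E_4 - E_2 = 63.776719 eV

λ = hc/E = 1239.84 eV·nm / 63.776719 eV
λ = 19.4403 nm

This is the β-line of the Balmer series in B⁴⁺.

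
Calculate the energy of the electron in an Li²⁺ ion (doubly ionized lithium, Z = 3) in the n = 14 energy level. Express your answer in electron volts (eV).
-0.624752 eV

The energy levels of a hydrogen-like atom are given by:
E_n = -13.6057 Z² / n² eV  (with Z = 3 for Li²⁺)

For n = 14:
E_14 = -13.6057 × 3² / 14²
E_14 = -13.6057 × 9 / 196
E_14 = -0.624752 eV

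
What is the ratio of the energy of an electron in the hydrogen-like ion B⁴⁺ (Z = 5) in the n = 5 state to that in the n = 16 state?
10.240

Using E_n = -13.6057 Z² / n² eV with Z = 5:

E_5 = -13.6057 × 5² / 5² = -340.1425 / 25 = -13.605700000 eV
E_16 = -13.6057 × 5² / 16² = -340.1425 / 256 = -1.328681641 eV

The ratio is:
E_5/E_16 = (-13.605700000) / (-1.328681641)
E_5/E_16 = (-340.1425/25) / (-340.1425/256)
E_5/E_16 = 256/25
E_5/E_16 = 10.240
(Note: the Z² factors cancel in the ratio.)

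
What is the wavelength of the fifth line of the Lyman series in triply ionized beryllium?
5.8581 nm

The lines of a series are numbered from the longest wavelength (smallest ΔE) outward; the fifth line is the transition from n = n_f + 5 to n_f.
The Lyman series has all transitions ending at n_f = 1.

For Be³⁺ (Z = 4), the fifth line (ε-line) is the jump from n = 6 to n = 1:
E_6 = -13.6057 × 4² / 6² = -6.046978 eV
E_1 = -13.6057 × 4² / 1² = -217.691200 eV
ΔE = E_6 - E_1 = 211.644222 eV

λ = hc/E = 1239.84 eV·nm / 211.644222 eV
λ = 5.8581 nm

This is the ε-line of the Lyman series in Be³⁺.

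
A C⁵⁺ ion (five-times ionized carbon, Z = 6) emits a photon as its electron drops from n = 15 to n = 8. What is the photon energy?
5.476294 eV

The energy levels are E_n = -13.6057 Z² eV / n².

Energy at n = 15: E_15 = -13.6057 × 6² / 15² = -2.176912000 eV
Energy at n = 8: E_8 = -13.6057 × 6² / 8² = -7.653206250 eV

For emission (electron falling to lower state), the photon energy is:
E_photon = E_15 - E_8 = |-2.176912000 - (-7.653206250)|
E_photon = 5.476294 eV

This energy is carried away by the emitted photon.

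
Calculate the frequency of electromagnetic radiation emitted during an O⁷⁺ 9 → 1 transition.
2.080e+17 Hz

First, find the transition energy:
E_9 = -13.6057 × 8² / 9² = -10.75018272 eV
E_1 = -13.6057 × 8² / 1² = -870.76480000 eV
|ΔE| = |E_1 - E_9| = 860.01461728 eV

Convert to Joules: E = 860.01461728 eV × (1.602177 × 10⁻¹⁹ J/eV) = 1.37790e-16 J

Using E = hf:
f = E/h = 1.37790e-16 J / (6.62607 × 10⁻³⁴ J·s)
f = 2.080e+17 Hz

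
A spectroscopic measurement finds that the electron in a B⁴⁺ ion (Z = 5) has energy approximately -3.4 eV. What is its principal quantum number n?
n = 10

The exact energy levels follow E_n = -13.6057 Z² / n² eV with Z = 5.

The measured value (-3.4 eV) is reported to only 2 significant figures, so we must test candidate n values and see which one matches to that precision.

Candidate energies:
  n = 8:  E = -13.6057 × 5² / 8² = -5.314727 eV
  n = 9:  E = -13.6057 × 5² / 9² = -4.199290 eV
  n = 10:  E = -13.6057 × 5² / 10² = -3.401425 eV  ← matches
  n = 11:  E = -13.6057 × 5² / 11² = -2.811095 eV
  n = 12:  E = -13.6057 × 5² / 12² = -2.362101 eV

Checking against the measurement of -3.4 eV (2 sig figs), only n = 10 agrees:
E_10 = -3.401425 eV, which rounds to -3.4 eV ✓

Therefore n = 10.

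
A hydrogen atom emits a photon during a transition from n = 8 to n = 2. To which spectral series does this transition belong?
Balmer series

The spectral series in hydrogen are named based on the final (lower) energy level:
- Lyman series: n_final = 1 (ultraviolet)
- Balmer series: n_final = 2 (visible/near-UV)
- Paschen series: n_final = 3 (infrared)
- Brackett series: n_final = 4 (infrared)
- Pfund series: n_final = 5 (far infrared)

Since this transition ends at n = 2, it belongs to the Balmer series.

For reference, this 8 → 2 line has photon energy
ΔE = 13.6057 eV × (1/2² - 1/8²) = 3.1888359375 eV,
corresponding to wavelength λ = hc/ΔE = 1239.84 eV·nm / 3.1888359375 eV = 388.806456 nm in the visible/near-UV region.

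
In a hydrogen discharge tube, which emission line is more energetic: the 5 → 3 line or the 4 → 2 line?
4 → 2

Calculate the energy for each transition:

Transition 5 → 3:
ΔE₁ = |E_3 - E_5| = |-13.6057/3² - (-13.6057/5²)|
ΔE₁ = |-1.51174444 - (-0.54422800)| = 0.96752 eV

Transition 4 → 2:
ΔE₂ = |E_2 - E_4| = |-13.6057/2² - (-13.6057/4²)|
ΔE₂ = |-3.40142500 - (-0.85035625)| = 2.55107 eV

Since 2.55107 eV > 0.96752 eV, the transition 4 → 2 emits the more energetic photon.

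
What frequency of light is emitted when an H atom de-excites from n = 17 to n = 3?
3.54155e+14 Hz

First, find the transition energy:
E_17 = -13.6057 / 17² = -0.04707855 eV
E_3 = -13.6057 / 3² = -1.51174444 eV
|ΔE| = |E_3 - E_17| = 1.46466589 eV

Convert to Joules: E = 1.46466589 eV × (1.602177 × 10⁻¹⁹ J/eV) = 2.3466540e-19 J

Using E = hf:
f = E/h = 2.3466540e-19 J / (6.62607 × 10⁻³⁴ J·s)
f = 3.54155e+14 Hz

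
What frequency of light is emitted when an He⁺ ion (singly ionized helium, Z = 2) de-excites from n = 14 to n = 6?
2.984e+14 Hz

First, find the transition energy:
E_14 = -13.6057 × 2² / 14² = -0.2776673 eV
E_6 = -13.6057 × 2² / 6² = -1.5117444 eV
|ΔE| = |E_6 - E_14| = 1.2340771 eV

Convert to Joules: E = 1.2340771 eV × (1.602177 × 10⁻¹⁹ J/eV) = 1.97721e-19 J

Using E = hf:
f = E/h = 1.97721e-19 J / (6.62607 × 10⁻³⁴ J·s)
f = 2.984e+14 Hz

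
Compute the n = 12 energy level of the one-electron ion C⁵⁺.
-3.401425 eV

For hydrogen-like ions, the energy levels scale with Z²:
E_n = -13.6057 Z² / n² eV

For C⁵⁺ (Z = 6) at n = 12:
E_12 = -13.6057 × 6² / 12²
E_12 = -13.6057 × 36 / 144
E_12 = -489.8052 / 144
E_12 = -3.401425 eV

The energy is 36 times more negative than hydrogen at the same n due to the stronger nuclear charge.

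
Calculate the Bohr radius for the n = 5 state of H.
1.3229 nm (or 13.2294 Å)

The Bohr radius formula is:
r_n = n² a₀ / Z

where a₀ = 0.0529177 nm is the Bohr radius.

For H (Z = 1) at n = 5:
r_5 = 5² × 0.0529177 nm / 1
r_5 = 25 × 0.0529177 nm / 1
r_5 = 1.32294 nm / 1
r_5 = 1.3229 nm

The electron orbits at approximately 1.3229 nm from the nucleus.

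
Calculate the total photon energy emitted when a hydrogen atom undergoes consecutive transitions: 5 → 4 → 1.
13.061472 eV

The energy levels of hydrogen are E_n = -13.6057 / n² eV.

First transition (5 → 4):
ΔE₁ = |E_4 - E_5|
ΔE₁ = |-0.850356250000 - (-0.544228000000)| = 0.306128250 eV

Second transition (4 → 1):
ΔE₂ = |E_1 - E_4|
ΔE₂ = |-13.605700000000 - (-0.850356250000)| = 12.755343750 eV

Total energy released:
E_total = ΔE₁ + ΔE₂ = 0.306128250 + 12.755343750 = 13.061472 eV

Note: This equals the direct transition 5 → 1: 13.061472 eV ✓
Energy is conserved regardless of the path taken.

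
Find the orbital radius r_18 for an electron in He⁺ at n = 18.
8.5727 nm (or 85.7267 Å)

The Bohr radius formula is:
r_n = n² a₀ / Z

where a₀ = 0.0529177 nm is the Bohr radius.

For He⁺ (Z = 2) at n = 18:
r_18 = 18² × 0.0529177 nm / 2
r_18 = 324 × 0.0529177 nm / 2
r_18 = 17.14533 nm / 2
r_18 = 8.5727 nm

The electron orbits at approximately 8.5727 nm from the nucleus.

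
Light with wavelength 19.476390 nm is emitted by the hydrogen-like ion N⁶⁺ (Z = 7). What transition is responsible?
n = 8 → n = 3

First, find the photon energy from the wavelength (hc = 1239.84 eV·nm):
E = hc/λ = 1239.84 eV·nm / 19.476390 nm = 63.658614 eV

The energy levels of N⁶⁺ satisfy E_n = -13.6057 × 7² / n² eV, so an emission n_i → n_f releases
ΔE = 13.6057 × 7² × (1/n_f² − 1/n_i²) eV.

Setting ΔE equal to the photon energy:
1/n_f² − 1/n_i² = 63.658614 / (13.6057 × 7²) = 0.095486112

Since 1/n_i² must be positive, we need 1/n_f² > 0.095486112, i.e. n_f ≤ 3. For each allowed n_f, solve n_i = (1/n_f² − 0.095486112)^(−1/2) and check whether it is a whole number:
  n_f = 1: 1/n_i² = 1.000000000 − 0.095486112 = 0.904513888 → n_i = 1.051  (not an integer) ✗
  n_f = 2: 1/n_i² = 0.250000000 − 0.095486112 = 0.154513888 → n_i = 2.544  (not an integer) ✗
  n_f = 3: 1/n_i² = 0.111111111 − 0.095486112 = 0.015624999 → n_i = 8.000  → integer, n_i = 8 ✓

Only n_f = 3 gives an integer upper level, n_i = 8.

The transition is from n = 8 to n = 3 (emission).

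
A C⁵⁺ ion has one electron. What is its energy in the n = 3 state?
-54.423 eV

For hydrogen-like ions, the energy levels scale with Z²:
E_n = -13.6057 Z² / n² eV

For C⁵⁺ (Z = 6) at n = 3:
E_3 = -13.6057 × 6² / 3²
E_3 = -13.6057 × 36 / 9
E_3 = -489.8052 / 9
E_3 = -54.423 eV

The energy is 36 times more negative than hydrogen at the same n due to the stronger nuclear charge.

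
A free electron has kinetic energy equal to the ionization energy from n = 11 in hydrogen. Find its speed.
1.99e+05 m/s (or 0.066% of c)

The binding energy at n = 11 for hydrogen is:
E_11 = -13.6057/11² = -0.112444 eV
|E_11| = 0.112444 eV

Convert to Joules:
KE = 0.112444 eV × (1.602177 × 10⁻¹⁹ J/eV) = 1.8016e-20 J

Using KE = ½mv²:
v = √(2·KE/m_e)
v = √(2 × 1.8016e-20 J / 9.10938 × 10⁻³¹ kg)
v = 1.99e+05 m/s

This is approximately 0.066% the speed of light.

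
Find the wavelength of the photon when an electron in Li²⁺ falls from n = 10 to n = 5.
337.505604 nm

First, find the transition energy using E_n = -13.6057 Z² / n² eV:
E_10 = -13.6057 × 3² / 10² = -1.2245130000 eV
E_5 = -13.6057 × 3² / 5² = -4.8980520000 eV

Photon energy: |ΔE| = |E_5 - E_10| = 3.6735390000 eV

Convert to wavelength using E = hc/λ with hc = 1239.84 eV·nm:
λ = hc/E = 1239.84 eV·nm / 3.6735390000 eV
λ = 337.505604 nm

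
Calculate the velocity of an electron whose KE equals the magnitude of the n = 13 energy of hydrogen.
1.68e+05 m/s (or 0.06% of c)

The binding energy at n = 13 for hydrogen is:
E_13 = -13.6057/13² = -0.0805071 eV
|E_13| = 0.0805071 eV

Convert to Joules:
KE = 0.0805071 eV × (1.602177 × 10⁻¹⁹ J/eV) = 1.2899e-20 J

Using KE = ½mv²:
v = √(2·KE/m_e)
v = √(2 × 1.2899e-20 J / 9.10938 × 10⁻³¹ kg)
v = 1.68e+05 m/s

This is approximately 0.06% the speed of light.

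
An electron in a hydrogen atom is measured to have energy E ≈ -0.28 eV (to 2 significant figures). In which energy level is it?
n = 7

The exact energy levels follow E_n = -13.6057 eV / n².

The measured value (-0.28 eV) is reported to only 2 significant figures, so we must test candidate n values and see which one matches to that precision.

Candidate energies:
  n = 5:  E = -13.6057/5² = -0.54423 eV
  n = 6:  E = -13.6057/6² = -0.37794 eV
  n = 7:  E = -13.6057/7² = -0.27767 eV  ← matches
  n = 8:  E = -13.6057/8² = -0.21259 eV
  n = 9:  E = -13.6057/9² = -0.16797 eV

Checking against the measurement of -0.28 eV (2 sig figs), only n = 7 agrees:
E_7 = -0.27767 eV, which rounds to -0.28 eV ✓

Therefore n = 7.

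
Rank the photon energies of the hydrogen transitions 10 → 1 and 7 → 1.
10 → 1

Calculate the energy for each transition:

Transition 10 → 1:
ΔE₁ = |E_1 - E_10| = |-13.6057/1² - (-13.6057/10²)|
ΔE₁ = |-13.6057000000 - (-0.1360570000)| = 13.4696430 eV

Transition 7 → 1:
ΔE₂ = |E_1 - E_7| = |-13.6057/1² - (-13.6057/7²)|
ΔE₂ = |-13.6057000000 - (-0.2776673469)| = 13.3280327 eV

Since 13.4696430 eV > 13.3280327 eV, the transition 10 → 1 emits the more energetic photon.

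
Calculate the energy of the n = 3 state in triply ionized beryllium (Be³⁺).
-24.1879 eV

For hydrogen-like ions, the energy levels scale with Z²:
E_n = -13.6057 Z² / n² eV

For Be³⁺ (Z = 4) at n = 3:
E_3 = -13.6057 × 4² / 3²
E_3 = -13.6057 × 16 / 9
E_3 = -217.6912 / 9
E_3 = -24.1879 eV

The energy is 16 times more negative than hydrogen at the same n due to the stronger nuclear charge.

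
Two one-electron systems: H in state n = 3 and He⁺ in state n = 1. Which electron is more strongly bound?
He⁺ at n = 1 (E = -54.42 eV)

Using E_n = -13.6057 Z² / n² eV:

H (Z = 1) at n = 3:
E = -13.6057 × 1² / 3² = -13.6057 × 1 / 9 = -1.51174 eV

He⁺ (Z = 2) at n = 1:
E = -13.6057 × 2² / 1² = -13.6057 × 4 / 1 = -54.42280 eV

Since -54.42280 eV < -1.51174 eV,
He⁺ at n = 1 is more tightly bound (requires more energy to ionize).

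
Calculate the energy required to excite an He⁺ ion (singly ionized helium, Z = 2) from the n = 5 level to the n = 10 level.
1.63 eV

The energy levels of a hydrogen-like atom are E_n = -13.6057 Z² eV / n².

Energy at n = 5: E_5 = -13.6057 × 2² / 5² = -2.17691 eV
Energy at n = 10: E_10 = -13.6057 × 2² / 10² = -0.54423 eV

The excitation energy is the difference:
ΔE = E_10 - E_5
ΔE = -0.54423 - (-2.17691)
ΔE = 1.63 eV

Since this is positive, energy must be absorbed (photon absorption).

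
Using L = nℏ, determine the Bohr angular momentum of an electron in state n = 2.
2.109e-34 J·s (or 2ℏ)

In the Bohr model, angular momentum is quantized:
L = nℏ

where ℏ = h/(2π) = 1.05457e-34 J·s

For n = 2:
L = 2 × 1.05457e-34 J·s
L = 2.109e-34 J·s

This can also be written as L = 2ℏ.
The angular momentum is an integer multiple of the reduced Planck constant.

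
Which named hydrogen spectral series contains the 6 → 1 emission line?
Lyman series

The spectral series in hydrogen are named based on the final (lower) energy level:
- Lyman series: n_final = 1 (ultraviolet)
- Balmer series: n_final = 2 (visible/near-UV)
- Paschen series: n_final = 3 (infrared)
- Brackett series: n_final = 4 (infrared)
- Pfund series: n_final = 5 (far infrared)

Since this transition ends at n = 1, it belongs to the Lyman series.

For reference, this 6 → 1 line has photon energy
ΔE = 13.6057 eV × (1/1² - 1/6²) = 13.22776389 eV,
corresponding to wavelength λ = hc/ΔE = 1239.84 eV·nm / 13.22776389 eV = 93.730128 nm in the ultraviolet region.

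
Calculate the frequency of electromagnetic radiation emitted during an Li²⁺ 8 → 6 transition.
3.5983e+14 Hz

First, find the transition energy:
E_8 = -13.6057 × 3² / 8² = -1.9133016 eV
E_6 = -13.6057 × 3² / 6² = -3.4014250 eV
|ΔE| = |E_6 - E_8| = 1.4881234 eV

Convert to Joules: E = 1.4881234 eV × (1.602177 × 10⁻¹⁹ J/eV) = 2.384237e-19 J

Using E = hf:
f = E/h = 2.384237e-19 J / (6.62607 × 10⁻³⁴ J·s)
f = 3.5983e+14 Hz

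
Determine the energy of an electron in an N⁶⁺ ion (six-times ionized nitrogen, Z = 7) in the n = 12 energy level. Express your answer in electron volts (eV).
-4.62972 eV

The energy levels of a hydrogen-like atom are given by:
E_n = -13.6057 Z² / n² eV  (with Z = 7 for N⁶⁺)

For n = 12:
E_12 = -13.6057 × 7² / 12²
E_12 = -13.6057 × 49 / 144
E_12 = -4.62972 eV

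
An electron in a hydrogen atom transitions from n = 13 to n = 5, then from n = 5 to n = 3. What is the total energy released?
1.431237 eV

The energy levels of hydrogen are E_n = -13.6057 / n² eV.

First transition (13 → 5):
ΔE₁ = |E_5 - E_13|
ΔE₁ = |-0.544228000000 - (-0.080507100592)| = 0.463720899 eV

Second transition (5 → 3):
ΔE₂ = |E_3 - E_5|
ΔE₂ = |-1.511744444444 - (-0.544228000000)| = 0.967516444 eV

Total energy released:
E_total = ΔE₁ + ΔE₂ = 0.463720899 + 0.967516444 = 1.431237 eV

Note: This equals the direct transition 13 → 3: 1.431237 eV ✓
Energy is conserved regardless of the path taken.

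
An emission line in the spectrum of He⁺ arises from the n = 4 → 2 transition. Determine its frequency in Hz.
2.4674e+15 Hz

First, find the transition energy:
E_4 = -13.6057 × 2² / 4² = -3.401425 eV
E_2 = -13.6057 × 2² / 2² = -13.605700 eV
|ΔE| = |E_2 - E_4| = 10.204275 eV

Convert to Joules: E = 10.204275 eV × (1.602177 × 10⁻¹⁹ J/eV) = 1.634905e-18 J

Using E = hf:
f = E/h = 1.634905e-18 J / (6.62607 × 10⁻³⁴ J·s)
f = 2.4674e+15 Hz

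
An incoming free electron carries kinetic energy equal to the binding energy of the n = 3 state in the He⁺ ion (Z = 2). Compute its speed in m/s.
1.4585e+06 m/s (or 0.49% of c)

The binding energy at n = 3 for He⁺ is:
E_3 = -13.6057 × 2²/3² = -6.0469778 eV
|E_3| = 6.0469778 eV

Convert to Joules:
KE = 6.0469778 eV × (1.602177 × 10⁻¹⁹ J/eV) = 9.688329e-19 J

Using KE = ½mv²:
v = √(2·KE/m_e)
v = √(2 × 9.688329e-19 J / 9.10938 × 10⁻³¹ kg)
v = 1.4585e+06 m/s

This is approximately 0.49% the speed of light.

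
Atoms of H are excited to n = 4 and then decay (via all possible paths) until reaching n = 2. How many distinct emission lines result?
3

The electron can occupy levels n = 2, 3, ..., 4 during de-excitation — that is m = 4 - 2 + 1 = 3 distinct levels.

The number of distinct spectral lines equals the number of ways to choose 2 of these m levels (each pair gives one possible emission transition):

Number of lines = m(m-1)/2 = 3×2/2 = 3

These correspond to all possible transitions between the 3 levels:
4 → 3, 4 → 2, 3 → 2

Each transition produces a photon with a unique energy (and thus wavelength). This count does not depend on Z.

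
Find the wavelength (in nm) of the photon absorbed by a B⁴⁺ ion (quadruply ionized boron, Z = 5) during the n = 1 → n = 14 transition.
3.66 nm

First, find the transition energy using E_n = -13.6057 Z² / n² eV:
E_1 = -13.6057 × 5² / 1² = -340.1425 eV
E_14 = -13.6057 × 5² / 14² = -1.7354 eV

Photon energy: |ΔE| = |E_14 - E_1| = 338.4071 eV

Convert to wavelength using E = hc/λ with hc = 1239.84 eV·nm:
λ = hc/E = 1239.84 eV·nm / 338.4071 eV
λ = 3.66 nm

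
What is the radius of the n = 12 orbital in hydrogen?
7.6202 nm (or 76.2015 Å)

The Bohr radius formula is:
r_n = n² a₀ / Z

where a₀ = 0.0529177 nm is the Bohr radius.

For H (Z = 1) at n = 12:
r_12 = 12² × 0.0529177 nm / 1
r_12 = 144 × 0.0529177 nm / 1
r_12 = 7.62015 nm / 1
r_12 = 7.6202 nm

The electron orbits at approximately 7.6202 nm from the nucleus.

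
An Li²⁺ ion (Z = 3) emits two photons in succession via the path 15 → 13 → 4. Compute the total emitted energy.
7.1090 eV

The energy levels of Li²⁺ are E_n = -13.6057 × 3² / n² eV.

First transition (15 → 13):
ΔE₁ = |E_13 - E_15|
ΔE₁ = |-0.7245639053 - (-0.5442280000)| = 0.1803359 eV

Second transition (13 → 4):
ΔE₂ = |E_4 - E_13|
ΔE₂ = |-7.6532062500 - (-0.7245639053)| = 6.9286423 eV

Total energy released:
E_total = ΔE₁ + ΔE₂ = 0.1803359 + 6.9286423 = 7.1090 eV

Note: This equals the direct transition 15 → 4: 7.1090 eV ✓
Energy is conserved regardless of the path taken.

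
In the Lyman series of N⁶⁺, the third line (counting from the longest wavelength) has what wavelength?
1.98 nm

The lines of a series are numbered from the longest wavelength (smallest ΔE) outward; the third line is the transition from n = n_f + 3 to n_f.
The Lyman series has all transitions ending at n_f = 1.

For N⁶⁺ (Z = 7), the third line (γ-line) is the jump from n = 4 to n = 1:
E_4 = -13.6057 × 7² / 4² = -41.6675 eV
E_1 = -13.6057 × 7² / 1² = -666.6793 eV
ΔE = E_4 - E_1 = 625.0118 eV

λ = hc/E = 1239.84 eV·nm / 625.0118 eV
λ = 1.98 nm

This is the γ-line of the Lyman series in N⁶⁺.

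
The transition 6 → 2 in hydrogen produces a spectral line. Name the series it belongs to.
Balmer series

The spectral series in hydrogen are named based on the final (lower) energy level:
- Lyman series: n_final = 1 (ultraviolet)
- Balmer series: n_final = 2 (visible/near-UV)
- Paschen series: n_final = 3 (infrared)
- Brackett series: n_final = 4 (infrared)
- Pfund series: n_final = 5 (far infrared)

Since this transition ends at n = 2, it belongs to the Balmer series.

For reference, this 6 → 2 line has photon energy
ΔE = 13.6057 eV × (1/2² - 1/6²) = 3.02348889 eV,
corresponding to wavelength λ = hc/ΔE = 1239.84 eV·nm / 3.02348889 eV = 410.0693 nm in the visible/near-UV region.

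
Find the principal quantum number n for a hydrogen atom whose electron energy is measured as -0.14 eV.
n = 10

The exact energy levels follow E_n = -13.6057 eV / n².

The measured value (-0.14 eV) is reported to only 2 significant figures, so we must test candidate n values and see which one matches to that precision.

Candidate energies:
  n = 8:  E = -13.6057/8² = -0.212589 eV
  n = 9:  E = -13.6057/9² = -0.167972 eV
  n = 10:  E = -13.6057/10² = -0.136057 eV  ← matches
  n = 11:  E = -13.6057/11² = -0.112444 eV
  n = 12:  E = -13.6057/12² = -0.094484 eV

Checking against the measurement of -0.14 eV (2 sig figs), only n = 10 agrees:
E_10 = -0.136057 eV, which rounds to -0.14 eV ✓

Therefore n = 10.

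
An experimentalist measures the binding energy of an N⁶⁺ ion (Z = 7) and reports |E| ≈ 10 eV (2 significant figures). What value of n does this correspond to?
n = 8

The exact energy levels follow E_n = -13.6057 Z² / n² eV with Z = 7.

The measured value (-10 eV) is reported to only 2 significant figures, so we must test candidate n values and see which one matches to that precision.

Candidate energies:
  n = 6:  E = -13.6057 × 7² / 6² = -18.51887 eV
  n = 7:  E = -13.6057 × 7² / 7² = -13.60570 eV
  n = 8:  E = -13.6057 × 7² / 8² = -10.41686 eV  ← matches
  n = 9:  E = -13.6057 × 7² / 9² = -8.23061 eV
  n = 10:  E = -13.6057 × 7² / 10² = -6.66679 eV

Checking against the measurement of -10 eV (2 sig figs), only n = 8 agrees:
E_8 = -10.41686 eV, which rounds to -10 eV ✓

Therefore n = 8.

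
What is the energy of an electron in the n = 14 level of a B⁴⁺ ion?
-1.74 eV

For hydrogen-like ions, the energy levels scale with Z²:
E_n = -13.6057 Z² / n² eV

For B⁴⁺ (Z = 5) at n = 14:
E_14 = -13.6057 × 5² / 14²
E_14 = -13.6057 × 25 / 196
E_14 = -340.1425 / 196
E_14 = -1.74 eV

The energy is 25 times more negative than hydrogen at the same n due to the stronger nuclear charge.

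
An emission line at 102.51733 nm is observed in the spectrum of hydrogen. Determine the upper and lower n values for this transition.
n = 3 → n = 1

First, find the photon energy from the wavelength (hc = 1239.84 eV·nm):
E = hc/λ = 1239.84 eV·nm / 102.51733 nm = 12.093955 eV

The energy levels of hydrogen satisfy E_n = -13.6057 / n² eV, so an emission n_i → n_f releases
ΔE = 13.6057 × (1/n_f² − 1/n_i²) eV.

Setting ΔE equal to the photon energy:
1/n_f² − 1/n_i² = 12.093955 / 13.6057 = 0.88888885

Since 1/n_i² must be positive, we need 1/n_f² > 0.88888885, i.e. n_f ≤ 1. For each allowed n_f, solve n_i = (1/n_f² − 0.88888885)^(−1/2) and check whether it is a whole number:
  n_f = 1: 1/n_i² = 1.00000000 − 0.88888885 = 0.11111115 → n_i = 3.000  → integer, n_i = 3 ✓

Only n_f = 1 gives an integer upper level, n_i = 3.

The transition is from n = 3 to n = 1 (emission).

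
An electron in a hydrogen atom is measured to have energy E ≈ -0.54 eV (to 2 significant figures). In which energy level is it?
n = 5

The exact energy levels follow E_n = -13.6057 eV / n².

The measured value (-0.54 eV) is reported to only 2 significant figures, so we must test candidate n values and see which one matches to that precision.

Candidate energies:
  n = 3:  E = -13.6057/3² = -1.51174 eV
  n = 4:  E = -13.6057/4² = -0.85036 eV
  n = 5:  E = -13.6057/5² = -0.54423 eV  ← matches
  n = 6:  E = -13.6057/6² = -0.37794 eV
  n = 7:  E = -13.6057/7² = -0.27767 eV

Checking against the measurement of -0.54 eV (2 sig figs), only n = 5 agrees:
E_5 = -0.54423 eV, which rounds to -0.54 eV ✓

Therefore n = 5.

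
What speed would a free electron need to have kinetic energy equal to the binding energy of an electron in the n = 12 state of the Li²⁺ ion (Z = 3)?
5.47e+05 m/s (or 0.182% of c)

The binding energy at n = 12 for Li²⁺ is:
E_12 = -13.6057 × 3²/12² = -0.850356 eV
|E_12| = 0.850356 eV

Convert to Joules:
KE = 0.850356 eV × (1.602177 × 10⁻¹⁹ J/eV) = 1.3624e-19 J

Using KE = ½mv²:
v = √(2·KE/m_e)
v = √(2 × 1.3624e-19 J / 9.10938 × 10⁻³¹ kg)
v = 5.47e+05 m/s

This is approximately 0.182% the speed of light.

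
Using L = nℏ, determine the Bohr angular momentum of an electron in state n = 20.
2.11e-33 J·s (or 20ℏ)

In the Bohr model, angular momentum is quantized:
L = nℏ

where ℏ = h/(2π) = 1.0546e-34 J·s

For n = 20:
L = 20 × 1.0546e-34 J·s
L = 2.11e-33 J·s

This can also be written as L = 20ℏ.
The angular momentum is an integer multiple of the reduced Planck constant.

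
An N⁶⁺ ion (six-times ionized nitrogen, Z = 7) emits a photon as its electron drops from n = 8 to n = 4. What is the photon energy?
31.2506 eV

The energy levels are E_n = -13.6057 Z² eV / n².

Energy at n = 8: E_8 = -13.6057 × 7² / 8² = -10.4168641 eV
Energy at n = 4: E_4 = -13.6057 × 7² / 4² = -41.6674563 eV

For emission (electron falling to lower state), the photon energy is:
E_photon = E_8 - E_4 = |-10.4168641 - (-41.6674563)|
E_photon = 31.2506 eV

This energy is carried away by the emitted photon.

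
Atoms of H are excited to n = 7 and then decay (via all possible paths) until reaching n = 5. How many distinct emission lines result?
3

The electron can occupy levels n = 5, 6, ..., 7 during de-excitation — that is m = 7 - 5 + 1 = 3 distinct levels.

The number of distinct spectral lines equals the number of ways to choose 2 of these m levels (each pair gives one possible emission transition):

Number of lines = m(m-1)/2 = 3×2/2 = 3

These correspond to all possible transitions between the 3 levels:
7 → 6, 7 → 5, 6 → 5

Each transition produces a photon with a unique energy (and thus wavelength). This count does not depend on Z.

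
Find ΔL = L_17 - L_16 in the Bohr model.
1.05e-34 J·s (or 1ℏ)

In the Bohr model, L_n = nℏ where ℏ = 1.0546e-34 J·s.

L_17 = 17ℏ = 1.7928e-33 J·s
L_16 = 16ℏ = 1.6874e-33 J·s

ΔL = L_17 - L_16 = (17 - 16)ℏ = 1ℏ
ΔL = 1 × 1.0546e-34 J·s = 1.05e-34 J·s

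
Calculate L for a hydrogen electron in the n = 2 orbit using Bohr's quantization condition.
2.11e-34 J·s (or 2ℏ)

In the Bohr model, angular momentum is quantized:
L = nℏ

where ℏ = h/(2π) = 1.0546e-34 J·s

For n = 2:
L = 2 × 1.0546e-34 J·s
L = 2.11e-34 J·s

This can also be written as L = 2ℏ.
The angular momentum is an integer multiple of the reduced Planck constant.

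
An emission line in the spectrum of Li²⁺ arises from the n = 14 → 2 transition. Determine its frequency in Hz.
7.2511e+15 Hz

First, find the transition energy:
E_14 = -13.6057 × 3² / 14² = -0.6247515 eV
E_2 = -13.6057 × 3² / 2² = -30.6128250 eV
|ΔE| = |E_2 - E_14| = 29.9880735 eV

Convert to Joules: E = 29.9880735 eV × (1.602177 × 10⁻¹⁹ J/eV) = 4.804620e-18 J

Using E = hf:
f = E/h = 4.804620e-18 J / (6.62607 × 10⁻³⁴ J·s)
f = 7.2511e+15 Hz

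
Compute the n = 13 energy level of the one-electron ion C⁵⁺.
-2.90 eV

For hydrogen-like ions, the energy levels scale with Z²:
E_n = -13.6057 Z² / n² eV

For C⁵⁺ (Z = 6) at n = 13:
E_13 = -13.6057 × 6² / 13²
E_13 = -13.6057 × 36 / 169
E_13 = -489.8052 / 169
E_13 = -2.90 eV

The energy is 36 times more negative than hydrogen at the same n due to the stronger nuclear charge.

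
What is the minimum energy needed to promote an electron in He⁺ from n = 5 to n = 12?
1.80 eV

The energy levels of a hydrogen-like atom are E_n = -13.6057 Z² eV / n².

Energy at n = 5: E_5 = -13.6057 × 2² / 5² = -2.17691 eV
Energy at n = 12: E_12 = -13.6057 × 2² / 12² = -0.37794 eV

The excitation energy is the difference:
ΔE = E_12 - E_5
ΔE = -0.37794 - (-2.17691)
ΔE = 1.80 eV

Since this is positive, energy must be absorbed (photon absorption).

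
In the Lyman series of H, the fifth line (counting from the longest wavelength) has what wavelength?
93.7301 nm

The lines of a series are numbered from the longest wavelength (smallest ΔE) outward; the fifth line is the transition from n = n_f + 5 to n_f.
The Lyman series has all transitions ending at n_f = 1.

For H, the fifth line (ε-line) is the jump from n = 6 to n = 1:
E_6 = -13.6057 / 6² = -0.377936 eV
E_1 = -13.6057 / 1² = -13.605700 eV
ΔE = E_6 - E_1 = 13.227764 eV

λ = hc/E = 1239.84 eV·nm / 13.227764 eV
λ = 93.7301 nm

This is the ε-line of the Lyman series in H.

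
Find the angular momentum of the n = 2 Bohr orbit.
2.109e-34 J·s (or 2ℏ)

In the Bohr model, angular momentum is quantized:
L = nℏ

where ℏ = h/(2π) = 1.05457e-34 J·s

For n = 2:
L = 2 × 1.05457e-34 J·s
L = 2.109e-34 J·s

This can also be written as L = 2ℏ.
The angular momentum is an integer multiple of the reduced Planck constant.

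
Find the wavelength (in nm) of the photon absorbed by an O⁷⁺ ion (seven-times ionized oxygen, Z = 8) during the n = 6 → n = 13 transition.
65.133189 nm

First, find the transition energy using E_n = -13.6057 Z² / n² eV:
E_6 = -13.6057 × 8² / 6² = -24.18791111 eV
E_13 = -13.6057 × 8² / 13² = -5.15245444 eV

Photon energy: |ΔE| = |E_13 - E_6| = 19.03545667 eV

Convert to wavelength using E = hc/λ with hc = 1239.84 eV·nm:
λ = hc/E = 1239.84 eV·nm / 19.03545667 eV
λ = 65.133189 nm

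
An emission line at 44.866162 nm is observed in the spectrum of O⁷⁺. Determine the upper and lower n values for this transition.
n = 11 → n = 5

First, find the photon energy from the wavelength (hc = 1239.84 eV·nm):
E = hc/λ = 1239.84 eV·nm / 44.866162 nm = 27.634189 eV

The energy levels of O⁷⁺ satisfy E_n = -13.6057 × 8² / n² eV, so an emission n_i → n_f releases
ΔE = 13.6057 × 8² × (1/n_f² − 1/n_i²) eV.

Setting ΔE equal to the photon energy:
1/n_f² − 1/n_i² = 27.634189 / (13.6057 × 8²) = 0.031735538

Since 1/n_i² must be positive, we need 1/n_f² > 0.031735538, i.e. n_f ≤ 5. For each allowed n_f, solve n_i = (1/n_f² − 0.031735538)^(−1/2) and check whether it is a whole number:
  n_f = 1: 1/n_i² = 1.000000000 − 0.031735538 = 0.968264462 → n_i = 1.016  (not an integer) ✗
  n_f = 2: 1/n_i² = 0.250000000 − 0.031735538 = 0.218264462 → n_i = 2.140  (not an integer) ✗
  n_f = 3: 1/n_i² = 0.111111111 − 0.031735538 = 0.079375573 → n_i = 3.549  (not an integer) ✗
  n_f = 4: 1/n_i² = 0.062500000 − 0.031735538 = 0.030764462 → n_i = 5.701  (not an integer) ✗
  n_f = 5: 1/n_i² = 0.040000000 − 0.031735538 = 0.008264462 → n_i = 11.000  → integer, n_i = 11 ✓

Only n_f = 5 gives an integer upper level, n_i = 11.

The transition is from n = 11 to n = 5 (emission).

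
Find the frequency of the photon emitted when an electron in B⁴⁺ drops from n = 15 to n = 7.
1.313e+15 Hz

First, find the transition energy:
E_15 = -13.6057 × 5² / 15² = -1.5117444 eV
E_7 = -13.6057 × 5² / 7² = -6.9416837 eV
|ΔE| = |E_7 - E_15| = 5.4299393 eV

Convert to Joules: E = 5.4299393 eV × (1.602177 × 10⁻¹⁹ J/eV) = 8.69972e-19 J

Using E = hf:
f = E/h = 8.69972e-19 J / (6.62607 × 10⁻³⁴ J·s)
f = 1.313e+15 Hz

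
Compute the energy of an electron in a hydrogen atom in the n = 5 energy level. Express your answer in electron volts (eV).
-0.544228 eV

The energy levels of a hydrogen-like atom are given by:
E_n = -13.6057 eV / n²

For n = 5:
E_5 = -13.6057 eV / 5²
E_5 = -13.6057 eV / 25
E_5 = -0.544228 eV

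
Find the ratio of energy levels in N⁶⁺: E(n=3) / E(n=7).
5.4444

Using E_n = -13.6057 Z² / n² eV with Z = 7:

E_3 = -13.6057 × 7² / 3² = -666.6793 / 9 = -74.0754777778 eV
E_7 = -13.6057 × 7² / 7² = -666.6793 / 49 = -13.6057000000 eV

The ratio is:
E_3/E_7 = (-74.0754777778) / (-13.6057000000)
E_3/E_7 = (-666.6793/9) / (-666.6793/49)
E_3/E_7 = 49/9
E_3/E_7 = 5.4444
(Note: the Z² factors cancel in the ratio.)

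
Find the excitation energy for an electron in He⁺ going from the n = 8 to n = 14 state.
0.5727 eV

The energy levels of a hydrogen-like atom are E_n = -13.6057 Z² eV / n².

Energy at n = 8: E_8 = -13.6057 × 2² / 8² = -0.8503563 eV
Energy at n = 14: E_14 = -13.6057 × 2² / 14² = -0.2776673 eV

The excitation energy is the difference:
ΔE = E_14 - E_8
ΔE = -0.2776673 - (-0.8503563)
ΔE = 0.5727 eV

Since this is positive, energy must be absorbed (photon absorption).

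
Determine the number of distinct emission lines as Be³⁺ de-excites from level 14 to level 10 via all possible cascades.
10

The electron can occupy levels n = 10, 11, ..., 14 during de-excitation — that is m = 14 - 10 + 1 = 5 distinct levels.

The number of distinct spectral lines equals the number of ways to choose 2 of these m levels (each pair gives one possible emission transition):

Number of lines = m(m-1)/2 = 5×4/2 = 10

These correspond to all possible transitions between the 5 levels:
14 → 13, 14 → 12, 14 → 11, 14 → 10, 13 → 12, 13 → 11, 13 → 10, 12 → 11...

Each transition produces a photon with a unique energy (and thus wavelength). This count does not depend on Z.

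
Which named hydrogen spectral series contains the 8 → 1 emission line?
Lyman series

The spectral series in hydrogen are named based on the final (lower) energy level:
- Lyman series: n_final = 1 (ultraviolet)
- Balmer series: n_final = 2 (visible/near-UV)
- Paschen series: n_final = 3 (infrared)
- Brackett series: n_final = 4 (infrared)
- Pfund series: n_final = 5 (far infrared)

Since this transition ends at n = 1, it belongs to the Lyman series.

For reference, this 8 → 1 line has photon energy
ΔE = 13.6057 eV × (1/1² - 1/8²) = 13.3931 eV,
corresponding to wavelength λ = hc/ΔE = 1239.84 eV·nm / 13.3931 eV = 92.57 nm in the ultraviolet region.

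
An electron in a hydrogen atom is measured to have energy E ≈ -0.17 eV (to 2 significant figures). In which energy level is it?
n = 9

The exact energy levels follow E_n = -13.6057 eV / n².

The measured value (-0.17 eV) is reported to only 2 significant figures, so we must test candidate n values and see which one matches to that precision.

Candidate energies:
  n = 7:  E = -13.6057/7² = -0.27767 eV
  n = 8:  E = -13.6057/8² = -0.21259 eV
  n = 9:  E = -13.6057/9² = -0.16797 eV  ← matches
  n = 10:  E = -13.6057/10² = -0.13606 eV
  n = 11:  E = -13.6057/11² = -0.11244 eV

Checking against the measurement of -0.17 eV (2 sig figs), only n = 9 agrees:
E_9 = -0.16797 eV, which rounds to -0.17 eV ✓

Therefore n = 9.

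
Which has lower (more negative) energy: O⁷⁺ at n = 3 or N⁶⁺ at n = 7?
O⁷⁺ at n = 3 (E = -96.75 eV)

Using E_n = -13.6057 Z² / n² eV:

O⁷⁺ (Z = 8) at n = 3:
E = -13.6057 × 8² / 3² = -13.6057 × 64 / 9 = -96.75164 eV

N⁶⁺ (Z = 7) at n = 7:
E = -13.6057 × 7² / 7² = -13.6057 × 49 / 49 = -13.60570 eV

Since -96.75164 eV < -13.60570 eV,
O⁷⁺ at n = 3 is more tightly bound (requires more energy to ionize).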